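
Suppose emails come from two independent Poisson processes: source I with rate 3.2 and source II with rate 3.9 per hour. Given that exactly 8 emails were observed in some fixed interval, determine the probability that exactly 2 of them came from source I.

Given the total, each event is independently from source I with probability p = λ_I/(λ_I+λ_II) = 3.2/7.1 ≈ 0.4507.
So K ~ Binomial(8, 3.2/7.1): P(K = 2) = C(8,2) · (3.2/7.1)^2 · (3.9/7.1)^6 ≈ 0.1562.

0.1562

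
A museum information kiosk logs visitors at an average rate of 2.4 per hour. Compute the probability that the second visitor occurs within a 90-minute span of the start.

0.8743

Over the interval, μ = 2.4 × 1.5 = 3.6 (a 90-minute span = 1.5 hours).
The second arrival falls in the interval iff at least 2 events occur there: P(S_2 ≤ t) = P(N ≥ 2) = 1 − P(N ≤ 1) ≈ 0.8743.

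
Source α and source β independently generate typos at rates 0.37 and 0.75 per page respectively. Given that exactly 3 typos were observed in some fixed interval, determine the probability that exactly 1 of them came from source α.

Given the total, each event is independently from source α with probability p = λ_α/(λ_α+λ_β) = 0.37/1.12 ≈ 0.3304.
So K ~ Binomial(3, 0.37/1.12): P(K = 1) = C(3,1) · (0.37/1.12)^1 · (0.75/1.12)^2 ≈ 0.4444.

0.4444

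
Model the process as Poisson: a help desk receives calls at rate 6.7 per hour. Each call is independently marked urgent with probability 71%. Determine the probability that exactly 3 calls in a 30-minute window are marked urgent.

0.2079

Thinning: the calls that are marked urgent themselves form a Poisson process with rate 0.71 × 6.7 = 4.757 per hour.
Over the interval, μ = 4.757 × 0.5 = 2.3785 (a 30-minute window = 0.5 hours).
P(N = 3) = e^(−2.3785) · 2.3785^3/3! ≈ 0.2079.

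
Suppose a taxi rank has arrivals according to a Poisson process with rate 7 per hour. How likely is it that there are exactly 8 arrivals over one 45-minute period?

Over the interval, μ = 7 × 0.75 = 5.25 (a 45-minute period = 0.75 hours).
P(N = 8) = e^(−μ) μ^8/8! = e^(−5.25) · 5.25^8/40320 ≈ 0.0751.

0.0751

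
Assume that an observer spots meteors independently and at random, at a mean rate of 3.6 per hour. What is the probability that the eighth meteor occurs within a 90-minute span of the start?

Over the interval, μ = 3.6 × 1.5 = 5.4 (a 90-minute span = 1.5 hours).
The eighth arrival falls in the interval iff at least 8 events occur there: P(S_8 ≤ t) = P(N ≥ 8) = 1 − P(N ≤ 7) ≈ 0.1783.

0.1783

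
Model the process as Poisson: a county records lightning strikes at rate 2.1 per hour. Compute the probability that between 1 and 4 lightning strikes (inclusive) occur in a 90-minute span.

Over the interval, μ = 2.1 × 1.5 = 3.15 (a 90-minute span = 1.5 hours).
P(1 ≤ N ≤ 4) = Σ_{j=1}^{4} e^(−3.15) · 3.15^j/j! ≈ 0.7466.

0.7466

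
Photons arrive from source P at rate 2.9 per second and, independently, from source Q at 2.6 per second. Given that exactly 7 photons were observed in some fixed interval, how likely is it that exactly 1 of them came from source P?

Given the total, each event is independently from source P with probability p = λ_P/(λ_P+λ_Q) = 2.9/5.5 ≈ 0.5273.
So K ~ Binomial(7, 2.9/5.5): P(K = 1) = C(7,1) · (2.9/5.5)^1 · (2.6/5.5)^6 ≈ 0.0412.

0.0412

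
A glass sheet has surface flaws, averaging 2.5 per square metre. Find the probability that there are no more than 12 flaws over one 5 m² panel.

Over the interval, μ = 2.5 × 5 = 12.5 (a 5 m² panel = 5 square metres).
P(N ≤ 12) = Σ_{j=0}^{12} e^(−μ) μ^j/j! ≈ 0.5190.

0.5190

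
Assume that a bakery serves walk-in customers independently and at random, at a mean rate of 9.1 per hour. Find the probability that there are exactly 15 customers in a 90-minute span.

Over the interval, μ = 9.1 × 1.5 = 13.65 (a 90-minute span = 1.5 hours).
P(N = 15) = e^(−μ) μ^15/15! = e^(−13.65) · 13.65^15/1307674368000 ≈ 0.0960.

0.0960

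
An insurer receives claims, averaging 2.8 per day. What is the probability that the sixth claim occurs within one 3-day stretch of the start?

Over the interval, μ = 2.8 × 3 = 8.4 (a 3-day stretch = 3 days).
The sixth arrival falls in the interval iff at least 6 events occur there: P(S_6 ≤ t) = P(N ≥ 6) = 1 − P(N ≤ 5) ≈ 0.8427.

0.8427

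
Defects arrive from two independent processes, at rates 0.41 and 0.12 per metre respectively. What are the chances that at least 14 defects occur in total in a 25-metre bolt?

0.4544

Independent Poisson processes superpose: combined rate λ = 0.41 + 0.12 = 0.53 per metre.
Over the interval, μ = 0.53 × 25 = 13.25 (a 25-metre bolt = 25 metres).
P(N ≥ 14) = 1 − P(N ≤ 13) ≈ 0.4544.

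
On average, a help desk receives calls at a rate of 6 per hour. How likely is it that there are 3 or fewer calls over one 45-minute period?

0.3423

Over the interval, μ = 6 × 0.75 = 4.5 (a 45-minute period = 0.75 hours).
P(N ≤ 3) = Σ_{j=0}^{3} e^(−μ) μ^j/j! ≈ 0.3423.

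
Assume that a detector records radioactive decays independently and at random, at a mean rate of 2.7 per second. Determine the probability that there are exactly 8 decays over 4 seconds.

Over the interval, μ = 2.7 × 4 = 10.8 (4 seconds).
P(N = 8) = e^(−μ) μ^8/8! = e^(−10.8) · 10.8^8/40320 ≈ 0.0936.

0.0936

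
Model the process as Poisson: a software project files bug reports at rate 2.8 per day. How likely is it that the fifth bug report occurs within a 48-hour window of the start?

0.6578

Over the interval, μ = 2.8 × 2 = 5.6 (a 48-hour window = 2 days).
The fifth arrival falls in the interval iff at least 5 events occur there: P(S_5 ≤ t) = P(N ≥ 5) = 1 − P(N ≤ 4) ≈ 0.6578.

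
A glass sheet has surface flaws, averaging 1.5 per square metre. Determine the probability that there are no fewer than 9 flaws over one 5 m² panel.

Over the interval, μ = 1.5 × 5 = 7.5 (a 5 m² panel = 5 square metres).
P(N ≥ 9) = 1 − P(N ≤ 8) = 1 − Σ_{j=0}^{8} e^(−μ) μ^j/j! ≈ 0.3380.

0.3380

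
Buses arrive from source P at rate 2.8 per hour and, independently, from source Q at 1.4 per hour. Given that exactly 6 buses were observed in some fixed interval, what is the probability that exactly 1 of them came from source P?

0.0165

Given the total, each event is independently from source P with probability p = λ_P/(λ_P+λ_Q) = 2.8/4.2 ≈ 0.6667.
So K ~ Binomial(6, 2.8/4.2): P(K = 1) = C(6,1) · (2.8/4.2)^1 · (1.4/4.2)^5 ≈ 0.0165.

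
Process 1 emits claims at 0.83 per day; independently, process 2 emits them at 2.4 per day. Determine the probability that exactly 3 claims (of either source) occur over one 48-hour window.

Independent Poisson processes superpose: combined rate λ = 0.83 + 2.4 = 3.23 per day.
Over the interval, μ = 3.23 × 2 = 6.46 (a 48-hour window = 2 days).
P(N = 3) = e^(−6.46) · 6.46^3/3! ≈ 0.0703.

0.0703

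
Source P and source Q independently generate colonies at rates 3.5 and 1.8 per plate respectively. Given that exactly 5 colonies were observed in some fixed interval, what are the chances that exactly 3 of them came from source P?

0.3322

Given the total, each event is independently from source P with probability p = λ_P/(λ_P+λ_Q) = 3.5/5.3 ≈ 0.6604.
So K ~ Binomial(5, 3.5/5.3): P(K = 3) = C(5,3) · (3.5/5.3)^3 · (1.8/5.3)^2 ≈ 0.3322.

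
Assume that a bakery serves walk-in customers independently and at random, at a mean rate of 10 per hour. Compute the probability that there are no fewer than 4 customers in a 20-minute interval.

0.4270

Over the interval, μ = 10 × 1/3 ≈ 3.33333 (a 20-minute interval = 1/3 hours).
P(N ≥ 4) = 1 − P(N ≤ 3) = 1 − Σ_{j=0}^{3} e^(−μ) μ^j/j! ≈ 0.4270.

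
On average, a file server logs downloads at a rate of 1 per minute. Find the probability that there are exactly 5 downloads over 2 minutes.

0.0361

Over the interval, μ = 1 × 2 = 2 (2 minutes).
P(N = 5) = e^(−μ) μ^5/5! = e^(−2) · 2^5/120 ≈ 0.0361.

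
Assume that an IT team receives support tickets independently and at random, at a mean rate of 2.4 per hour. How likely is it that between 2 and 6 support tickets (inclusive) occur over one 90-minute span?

Over the interval, μ = 2.4 × 1.5 = 3.6 (a 90-minute span = 1.5 hours).
P(2 ≤ N ≤ 6) = Σ_{j=2}^{6} e^(−3.6) · 3.6^j/j! ≈ 0.8010.

0.8010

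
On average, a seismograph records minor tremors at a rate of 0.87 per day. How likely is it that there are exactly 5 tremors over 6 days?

Over the interval, μ = 0.87 × 6 = 5.22 (6 days).
P(N = 5) = e^(−μ) μ^5/5! = e^(−5.22) · 5.22^5/120 ≈ 0.1746.

0.1746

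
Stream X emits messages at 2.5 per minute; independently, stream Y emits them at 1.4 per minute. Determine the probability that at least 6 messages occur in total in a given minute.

0.1994

Independent Poisson processes superpose: combined rate λ = 2.5 + 1.4 = 3.9 per minute.
So μ = 3.9.
P(N ≥ 6) = 1 − P(N ≤ 5) ≈ 0.1994.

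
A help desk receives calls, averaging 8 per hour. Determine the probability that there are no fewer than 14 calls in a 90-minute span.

0.3185

Over the interval, μ = 8 × 1.5 = 12 (a 90-minute span = 1.5 hours).
P(N ≥ 14) = 1 − P(N ≤ 13) = 1 − Σ_{j=0}^{13} e^(−μ) μ^j/j! ≈ 0.3185.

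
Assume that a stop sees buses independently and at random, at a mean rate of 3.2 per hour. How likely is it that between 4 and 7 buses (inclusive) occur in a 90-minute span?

Over the interval, μ = 3.2 × 1.5 = 4.8 (a 90-minute span = 1.5 hours).
P(4 ≤ N ≤ 7) = Σ_{j=4}^{7} e^(−4.8) · 4.8^j/j! ≈ 0.5924.

0.5924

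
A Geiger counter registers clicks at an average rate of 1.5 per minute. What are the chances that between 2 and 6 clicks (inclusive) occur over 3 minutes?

0.7700

Over the interval, μ = 1.5 × 3 = 4.5 (3 minutes).
P(2 ≤ N ≤ 6) = Σ_{j=2}^{6} e^(−4.5) · 4.5^j/j! ≈ 0.7700.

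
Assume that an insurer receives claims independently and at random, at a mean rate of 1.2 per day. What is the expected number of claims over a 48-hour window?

2.4

E[N] = λt = 1.2 × 2 = 2.4 (a 48-hour window = 2 days).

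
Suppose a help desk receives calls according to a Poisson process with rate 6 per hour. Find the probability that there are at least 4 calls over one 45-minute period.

0.6577

Over the interval, μ = 6 × 0.75 = 4.5 (a 45-minute period = 0.75 hours).
P(N ≥ 4) = 1 − P(N ≤ 3) = 1 − Σ_{j=0}^{3} e^(−μ) μ^j/j! ≈ 0.6577.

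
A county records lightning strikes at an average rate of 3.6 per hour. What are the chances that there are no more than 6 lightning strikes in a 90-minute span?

0.7017

Over the interval, μ = 3.6 × 1.5 = 5.4 (a 90-minute span = 1.5 hours).
P(N ≤ 6) = Σ_{j=0}^{6} e^(−μ) μ^j/j! ≈ 0.7017.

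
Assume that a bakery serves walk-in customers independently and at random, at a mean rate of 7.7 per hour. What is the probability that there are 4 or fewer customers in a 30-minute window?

0.6581

Over the interval, μ = 7.7 × 0.5 = 3.85 (a 30-minute window = 0.5 hours).
P(N ≤ 4) = Σ_{j=0}^{4} e^(−μ) μ^j/j! ≈ 0.6581.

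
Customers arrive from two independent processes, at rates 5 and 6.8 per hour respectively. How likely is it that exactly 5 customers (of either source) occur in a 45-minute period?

Independent Poisson processes superpose: combined rate λ = 5 + 6.8 = 11.8 per hour.
Over the interval, μ = 11.8 × 0.75 = 8.85 (a 45-minute period = 0.75 hours).
P(N = 5) = e^(−8.85) · 8.85^5/5! ≈ 0.0649.

0.0649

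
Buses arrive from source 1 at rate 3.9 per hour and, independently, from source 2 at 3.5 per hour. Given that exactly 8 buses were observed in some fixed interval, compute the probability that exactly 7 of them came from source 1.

0.0427

Given the total, each event is independently from source 1 with probability p = λ_1/(λ_1+λ_2) = 3.9/7.4 ≈ 0.5270.
So K ~ Binomial(8, 3.9/7.4): P(K = 7) = C(8,7) · (3.9/7.4)^7 · (3.5/7.4)^1 ≈ 0.0427.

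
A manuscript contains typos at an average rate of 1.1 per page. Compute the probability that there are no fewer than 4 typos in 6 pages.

Over the interval, μ = 1.1 × 6 = 6.6 (6 pages).
P(N ≥ 4) = 1 − P(N ≤ 3) = 1 − Σ_{j=0}^{3} e^(−μ) μ^j/j! ≈ 0.8948.

0.8948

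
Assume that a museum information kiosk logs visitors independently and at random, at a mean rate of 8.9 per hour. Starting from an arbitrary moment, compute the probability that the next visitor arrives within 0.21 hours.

Inter-arrival times are exponential with rate λ = 8.9 per hour.
P(T ≤ 0.21) = 1 − e^(−λt) = 1 − e^(−8.9 × 0.21) = 1 − e^(−1.869) ≈ 0.8457.

0.8457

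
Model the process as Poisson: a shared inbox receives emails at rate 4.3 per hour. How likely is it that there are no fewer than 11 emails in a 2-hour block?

Over the interval, μ = 4.3 × 2 = 8.6 (a 2-hour block = 2 hours).
P(N ≥ 11) = 1 − P(N ≤ 10) = 1 − Σ_{j=0}^{10} e^(−μ) μ^j/j! ≈ 0.2478.

0.2478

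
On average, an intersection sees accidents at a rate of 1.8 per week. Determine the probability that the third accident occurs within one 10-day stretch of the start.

Over the interval, μ = 1.8 × 10/7 ≈ 2.57143 (a 10-day stretch = 10/7 weeks).
The third arrival falls in the interval iff at least 3 events occur there: P(S_3 ≤ t) = P(N ≥ 3) = 1 − P(N ≤ 2) ≈ 0.4744.

0.4744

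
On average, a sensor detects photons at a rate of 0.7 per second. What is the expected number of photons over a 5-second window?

E[N] = λt = 0.7 × 5 = 3.5 (a 5-second window = 5 seconds).

3.5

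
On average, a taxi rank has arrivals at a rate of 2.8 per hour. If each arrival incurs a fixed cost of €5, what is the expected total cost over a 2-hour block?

€28

E[N] = 2.8 × 2 = 5.6 (a 2-hour block = 2 hours); E[cost] = 5.6 × €5 = €28.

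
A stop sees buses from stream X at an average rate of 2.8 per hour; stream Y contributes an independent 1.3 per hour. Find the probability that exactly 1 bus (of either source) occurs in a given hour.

Independent Poisson processes superpose: combined rate λ = 2.8 + 1.3 = 4.1 per hour.
So μ = 4.1.
P(N = 1) = e^(−4.1) · 4.1^1/1! ≈ 0.0679.

0.0679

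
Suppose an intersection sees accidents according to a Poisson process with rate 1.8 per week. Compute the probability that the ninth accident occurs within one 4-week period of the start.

0.2973

Over the interval, μ = 1.8 × 4 = 7.2 (a 4-week period = 4 weeks).
The ninth arrival falls in the interval iff at least 9 events occur there: P(S_9 ≤ t) = P(N ≥ 9) = 1 − P(N ≤ 8) ≈ 0.2973.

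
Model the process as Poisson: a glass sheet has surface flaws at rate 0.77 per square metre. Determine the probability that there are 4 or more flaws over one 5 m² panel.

Over the interval, μ = 0.77 × 5 = 3.85 (a 5 m² panel = 5 square metres).
P(N ≥ 4) = 1 − P(N ≤ 3) = 1 − Σ_{j=0}^{3} e^(−μ) μ^j/j! ≈ 0.5367.

0.5367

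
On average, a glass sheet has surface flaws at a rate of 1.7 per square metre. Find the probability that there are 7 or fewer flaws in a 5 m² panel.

0.3856

Over the interval, μ = 1.7 × 5 = 8.5 (a 5 m² panel = 5 square metres).
P(N ≤ 7) = Σ_{j=0}^{7} e^(−μ) μ^j/j! ≈ 0.3856.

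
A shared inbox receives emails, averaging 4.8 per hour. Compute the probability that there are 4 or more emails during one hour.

With mean μ = 4.8 per hour,
P(N ≥ 4) = 1 − P(N ≤ 3) = 1 − Σ_{j=0}^{3} e^(−μ) μ^j/j! ≈ 0.7058.

0.7058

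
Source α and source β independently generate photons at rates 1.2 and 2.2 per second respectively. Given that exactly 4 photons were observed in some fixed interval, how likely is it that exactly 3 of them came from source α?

Given the total, each event is independently from source α with probability p = λ_α/(λ_α+λ_β) = 1.2/3.4 ≈ 0.3529.
So K ~ Binomial(4, 1.2/3.4): P(K = 3) = C(4,3) · (1.2/3.4)^3 · (2.2/3.4)^1 ≈ 0.1138.

0.1138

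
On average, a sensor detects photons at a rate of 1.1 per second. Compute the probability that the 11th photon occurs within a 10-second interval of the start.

0.5401

Over the interval, μ = 1.1 × 10 = 11 (a 10-second interval = 10 seconds).
The 11th arrival falls in the interval iff at least 11 events occur there: P(S_11 ≤ t) = P(N ≥ 11) = 1 − P(N ≤ 10) ≈ 0.5401.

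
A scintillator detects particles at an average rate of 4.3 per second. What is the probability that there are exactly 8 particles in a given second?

With mean μ = 4.3 per second,
P(N = 8) = e^(−μ) μ^8/8! = e^(−4.3) · 4.3^8/40320 ≈ 0.0393.

0.0393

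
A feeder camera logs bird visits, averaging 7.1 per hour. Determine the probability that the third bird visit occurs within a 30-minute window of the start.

0.6883

Over the interval, μ = 7.1 × 0.5 = 3.55 (a 30-minute window = 0.5 hours).
The third arrival falls in the interval iff at least 3 events occur there: P(S_3 ≤ t) = P(N ≥ 3) = 1 − P(N ≤ 2) ≈ 0.6883.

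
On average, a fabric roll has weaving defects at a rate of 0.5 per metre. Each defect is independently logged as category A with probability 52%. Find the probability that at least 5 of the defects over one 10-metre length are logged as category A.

0.1226

Thinning: the defects that are logged as category A themselves form a Poisson process with rate 0.52 × 0.5 = 0.26 per metre.
Over the interval, μ = 0.26 × 10 = 2.6 (a 10-metre length = 10 metres).
P(N ≥ 5) = 1 − P(N ≤ 4) ≈ 0.1226.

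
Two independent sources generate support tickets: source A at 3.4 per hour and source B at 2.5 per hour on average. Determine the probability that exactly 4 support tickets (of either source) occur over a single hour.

0.1383

Independent Poisson processes superpose: combined rate λ = 3.4 + 2.5 = 5.9 per hour.
So μ = 5.9.
P(N = 4) = e^(−5.9) · 5.9^4/4! ≈ 0.1383.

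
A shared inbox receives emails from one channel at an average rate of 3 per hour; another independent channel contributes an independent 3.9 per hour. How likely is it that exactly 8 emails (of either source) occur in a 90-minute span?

Independent Poisson processes superpose: combined rate λ = 3 + 3.9 = 6.9 per hour.
Over the interval, μ = 6.9 × 1.5 = 10.35 (a 90-minute span = 1.5 hours).
P(N = 8) = e^(−10.35) · 10.35^8/8! ≈ 0.1045.

0.1045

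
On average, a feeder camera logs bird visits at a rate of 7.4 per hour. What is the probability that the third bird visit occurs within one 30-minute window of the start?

0.7146

Over the interval, μ = 7.4 × 0.5 = 3.7 (a 30-minute window = 0.5 hours).
The third arrival falls in the interval iff at least 3 events occur there: P(S_3 ≤ t) = P(N ≥ 3) = 1 − P(N ≤ 2) ≈ 0.7146.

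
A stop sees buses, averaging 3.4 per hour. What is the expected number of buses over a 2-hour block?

E[N] = λt = 3.4 × 2 = 6.8 (a 2-hour block = 2 hours).

6.8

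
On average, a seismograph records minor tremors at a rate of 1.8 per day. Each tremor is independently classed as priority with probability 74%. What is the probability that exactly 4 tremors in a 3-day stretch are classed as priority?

Thinning: the tremors that are classed as priority themselves form a Poisson process with rate 0.74 × 1.8 = 1.332 per day.
Over the interval, μ = 1.332 × 3 = 3.996 (a 3-day stretch = 3 days).
P(N = 4) = e^(−3.996) · 3.996^4/4! ≈ 0.1954.

0.1954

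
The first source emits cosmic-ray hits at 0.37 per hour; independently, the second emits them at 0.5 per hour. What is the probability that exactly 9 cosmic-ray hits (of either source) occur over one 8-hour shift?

0.1002

Independent Poisson processes superpose: combined rate λ = 0.37 + 0.5 = 0.87 per hour.
Over the interval, μ = 0.87 × 8 = 6.96 (an 8-hour shift = 8 hours).
P(N = 9) = e^(−6.96) · 6.96^9/9! ≈ 0.1002.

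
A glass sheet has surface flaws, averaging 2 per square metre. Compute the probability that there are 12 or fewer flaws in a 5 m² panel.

Over the interval, μ = 2 × 5 = 10 (a 5 m² panel = 5 square metres).
P(N ≤ 12) = Σ_{j=0}^{12} e^(−μ) μ^j/j! ≈ 0.7916.

0.7916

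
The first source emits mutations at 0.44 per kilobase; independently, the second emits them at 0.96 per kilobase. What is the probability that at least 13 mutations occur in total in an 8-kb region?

0.3334

Independent Poisson processes superpose: combined rate λ = 0.44 + 0.96 = 1.4 per kilobase.
Over the interval, μ = 1.4 × 8 = 11.2 (an 8-kb region = 8 kilobases).
P(N ≥ 13) = 1 − P(N ≤ 12) ≈ 0.3334.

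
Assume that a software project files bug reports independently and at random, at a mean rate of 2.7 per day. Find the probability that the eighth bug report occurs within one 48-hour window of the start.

0.1783

Over the interval, μ = 2.7 × 2 = 5.4 (a 48-hour window = 2 days).
The eighth arrival falls in the interval iff at least 8 events occur there: P(S_8 ≤ t) = P(N ≥ 8) = 1 − P(N ≤ 7) ≈ 0.1783.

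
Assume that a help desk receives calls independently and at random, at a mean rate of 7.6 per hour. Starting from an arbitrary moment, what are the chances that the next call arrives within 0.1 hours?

0.5323

Inter-arrival times are exponential with rate λ = 7.6 per hour.
P(T ≤ 0.1) = 1 − e^(−λt) = 1 − e^(−7.6 × 0.1) = 1 − e^(−0.76) ≈ 0.5323.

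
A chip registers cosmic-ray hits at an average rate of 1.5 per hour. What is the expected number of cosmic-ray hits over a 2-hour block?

E[N] = λt = 1.5 × 2 = 3 (a 2-hour block = 2 hours).

3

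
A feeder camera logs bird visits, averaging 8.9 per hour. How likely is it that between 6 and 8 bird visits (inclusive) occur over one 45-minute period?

0.4263

Over the interval, μ = 8.9 × 0.75 = 6.675 (a 45-minute period = 0.75 hours).
P(6 ≤ N ≤ 8) = Σ_{j=6}^{8} e^(−6.675) · 6.675^j/j! ≈ 0.4263.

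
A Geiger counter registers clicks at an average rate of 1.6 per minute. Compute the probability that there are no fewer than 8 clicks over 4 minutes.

Over the interval, μ = 1.6 × 4 = 6.4 (4 minutes).
P(N ≥ 8) = 1 − P(N ≤ 7) = 1 − Σ_{j=0}^{7} e^(−μ) μ^j/j! ≈ 0.3127.

0.3127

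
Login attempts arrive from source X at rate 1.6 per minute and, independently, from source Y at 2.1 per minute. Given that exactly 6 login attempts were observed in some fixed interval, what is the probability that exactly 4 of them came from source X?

Given the total, each event is independently from source X with probability p = λ_X/(λ_X+λ_Y) = 1.6/3.7 ≈ 0.4324.
So K ~ Binomial(6, 1.6/3.7): P(K = 4) = C(6,4) · (1.6/3.7)^4 · (2.1/3.7)^2 ≈ 0.1690.

0.1690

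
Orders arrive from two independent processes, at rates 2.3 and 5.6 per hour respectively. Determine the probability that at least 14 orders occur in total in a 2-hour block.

Independent Poisson processes superpose: combined rate λ = 2.3 + 5.6 = 7.9 per hour.
Over the interval, μ = 7.9 × 2 = 15.8 (a 2-hour block = 2 hours).
P(N ≥ 14) = 1 − P(N ≤ 13) ≈ 0.7089.

0.7089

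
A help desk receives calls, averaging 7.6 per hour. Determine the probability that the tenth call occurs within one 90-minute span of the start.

Over the interval, μ = 7.6 × 1.5 = 11.4 (a 90-minute span = 1.5 hours).
The tenth arrival falls in the interval iff at least 10 events occur there: P(S_10 ≤ t) = P(N ≥ 10) = 1 − P(N ≤ 9) ≈ 0.7013.

0.7013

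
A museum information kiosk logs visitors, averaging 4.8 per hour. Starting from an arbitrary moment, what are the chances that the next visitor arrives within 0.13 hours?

0.4642

Inter-arrival times are exponential with rate λ = 4.8 per hour.
P(T ≤ 0.13) = 1 − e^(−λt) = 1 − e^(−4.8 × 0.13) = 1 − e^(−0.624) ≈ 0.4642.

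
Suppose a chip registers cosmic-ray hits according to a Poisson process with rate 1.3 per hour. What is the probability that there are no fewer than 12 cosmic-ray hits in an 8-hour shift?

Over the interval, μ = 1.3 × 8 = 10.4 (an 8-hour shift = 8 hours).
P(N ≥ 12) = 1 − P(N ≤ 11) = 1 − Σ_{j=0}^{11} e^(−μ) μ^j/j! ≈ 0.3495.

0.3495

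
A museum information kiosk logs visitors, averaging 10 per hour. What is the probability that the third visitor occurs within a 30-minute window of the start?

Over the interval, μ = 10 × 0.5 = 5 (a 30-minute window = 0.5 hours).
The third arrival falls in the interval iff at least 3 events occur there: P(S_3 ≤ t) = P(N ≥ 3) = 1 − P(N ≤ 2) ≈ 0.8753.

0.8753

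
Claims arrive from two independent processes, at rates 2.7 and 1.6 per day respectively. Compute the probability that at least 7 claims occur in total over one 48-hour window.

Independent Poisson processes superpose: combined rate λ = 2.7 + 1.6 = 4.3 per day.
Over the interval, μ = 4.3 × 2 = 8.6 (a 48-hour window = 2 days).
P(N ≥ 7) = 1 − P(N ≤ 6) ≈ 0.7543.

0.7543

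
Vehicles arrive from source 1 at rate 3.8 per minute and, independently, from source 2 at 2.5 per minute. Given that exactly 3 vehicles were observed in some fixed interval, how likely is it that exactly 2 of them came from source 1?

Given the total, each event is independently from source 1 with probability p = λ_1/(λ_1+λ_2) = 3.8/6.3 ≈ 0.6032.
So K ~ Binomial(3, 3.8/6.3): P(K = 2) = C(3,2) · (3.8/6.3)^2 · (2.5/6.3)^1 ≈ 0.4331.

0.4331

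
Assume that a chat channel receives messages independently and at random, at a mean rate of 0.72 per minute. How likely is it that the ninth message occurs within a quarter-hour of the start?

Over the interval, μ = 0.72 × 15 = 10.8 (a quarter-hour = 15 minutes).
The ninth arrival falls in the interval iff at least 9 events occur there: P(S_9 ≤ t) = P(N ≥ 9) = 1 − P(N ≤ 8) ≈ 0.7498.

0.7498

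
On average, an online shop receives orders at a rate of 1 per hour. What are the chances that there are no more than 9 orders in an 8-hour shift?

Over the interval, μ = 1 × 8 = 8 (an 8-hour shift = 8 hours).
P(N ≤ 9) = Σ_{j=0}^{9} e^(−μ) μ^j/j! ≈ 0.7166.

0.7166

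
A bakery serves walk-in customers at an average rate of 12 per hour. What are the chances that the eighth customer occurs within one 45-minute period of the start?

Over the interval, μ = 12 × 0.75 = 9 (a 45-minute period = 0.75 hours).
The eighth arrival falls in the interval iff at least 8 events occur there: P(S_8 ≤ t) = P(N ≥ 8) = 1 − P(N ≤ 7) ≈ 0.6761.

0.6761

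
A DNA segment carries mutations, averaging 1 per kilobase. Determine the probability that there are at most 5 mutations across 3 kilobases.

Over the interval, μ = 1 × 3 = 3 (3 kilobases).
P(N ≤ 5) = Σ_{j=0}^{5} e^(−μ) μ^j/j! ≈ 0.9161.

0.9161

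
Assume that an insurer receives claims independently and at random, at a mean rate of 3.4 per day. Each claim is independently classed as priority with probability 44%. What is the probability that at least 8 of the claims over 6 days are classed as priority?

Thinning: the claims that are classed as priority themselves form a Poisson process with rate 0.44 × 3.4 = 1.496 per day.
Over the interval, μ = 1.496 × 6 = 8.976 (6 days).
P(N ≥ 8) = 1 − P(N ≤ 7) ≈ 0.6733.

0.6733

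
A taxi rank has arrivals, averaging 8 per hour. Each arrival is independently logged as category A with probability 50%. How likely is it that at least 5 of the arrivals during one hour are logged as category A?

0.3712

Thinning: the arrivals that are logged as category A themselves form a Poisson process with rate 0.5 × 8 = 4 per hour.
So μ = 4.
P(N ≥ 5) = 1 − P(N ≤ 4) ≈ 0.3712.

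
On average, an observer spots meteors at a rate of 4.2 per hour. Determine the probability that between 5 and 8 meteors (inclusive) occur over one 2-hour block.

Over the interval, μ = 4.2 × 2 = 8.4 (a 2-hour block = 2 hours).
P(5 ≤ N ≤ 8) = Σ_{j=5}^{8} e^(−8.4) · 8.4^j/j! ≈ 0.4580.

0.4580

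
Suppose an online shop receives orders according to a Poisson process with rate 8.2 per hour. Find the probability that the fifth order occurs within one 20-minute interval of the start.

Over the interval, μ = 8.2 × 1/3 ≈ 2.73333 (a 20-minute interval = 1/3 hours).
The fifth arrival falls in the interval iff at least 5 events occur there: P(S_5 ≤ t) = P(N ≥ 5) = 1 − P(N ≤ 4) ≈ 0.1421.

0.1421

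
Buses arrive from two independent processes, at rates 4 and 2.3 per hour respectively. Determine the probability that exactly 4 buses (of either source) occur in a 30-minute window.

0.1758

Independent Poisson processes superpose: combined rate λ = 4 + 2.3 = 6.3 per hour.
Over the interval, μ = 6.3 × 0.5 = 3.15 (a 30-minute window = 0.5 hours).
P(N = 4) = e^(−3.15) · 3.15^4/4! ≈ 0.1758.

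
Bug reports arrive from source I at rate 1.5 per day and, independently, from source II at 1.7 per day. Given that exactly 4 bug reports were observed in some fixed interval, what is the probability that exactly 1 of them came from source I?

Given the total, each event is independently from source I with probability p = λ_I/(λ_I+λ_II) = 1.5/3.2 ≈ 0.4688.
So K ~ Binomial(4, 1.5/3.2): P(K = 1) = C(4,1) · (1.5/3.2)^1 · (1.7/3.2)^3 ≈ 0.2811.

0.2811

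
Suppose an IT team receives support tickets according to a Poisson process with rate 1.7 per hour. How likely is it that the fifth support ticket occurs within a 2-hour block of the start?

Over the interval, μ = 1.7 × 2 = 3.4 (a 2-hour block = 2 hours).
The fifth arrival falls in the interval iff at least 5 events occur there: P(S_5 ≤ t) = P(N ≥ 5) = 1 − P(N ≤ 4) ≈ 0.2558.

0.2558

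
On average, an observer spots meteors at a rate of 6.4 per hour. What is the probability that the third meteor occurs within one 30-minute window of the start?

Over the interval, μ = 6.4 × 0.5 = 3.2 (a 30-minute window = 0.5 hours).
The third arrival falls in the interval iff at least 3 events occur there: P(S_3 ≤ t) = P(N ≥ 3) = 1 − P(N ≤ 2) ≈ 0.6201.

0.6201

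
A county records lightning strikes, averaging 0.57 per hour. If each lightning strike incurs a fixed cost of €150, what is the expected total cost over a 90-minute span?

E[N] = 0.57 × 1.5 = 0.855 (a 90-minute span = 1.5 hours); E[cost] = 0.855 × €150 = €128.25.

€128.25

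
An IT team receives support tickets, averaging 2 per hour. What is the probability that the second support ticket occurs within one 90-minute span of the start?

0.8009

Over the interval, μ = 2 × 1.5 = 3 (a 90-minute span = 1.5 hours).
The second arrival falls in the interval iff at least 2 events occur there: P(S_2 ≤ t) = P(N ≥ 2) = 1 − P(N ≤ 1) ≈ 0.8009.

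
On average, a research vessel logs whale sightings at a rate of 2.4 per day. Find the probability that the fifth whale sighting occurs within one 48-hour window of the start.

Over the interval, μ = 2.4 × 2 = 4.8 (a 48-hour window = 2 days).
The fifth arrival falls in the interval iff at least 5 events occur there: P(S_5 ≤ t) = P(N ≥ 5) = 1 − P(N ≤ 4) ≈ 0.5237.

0.5237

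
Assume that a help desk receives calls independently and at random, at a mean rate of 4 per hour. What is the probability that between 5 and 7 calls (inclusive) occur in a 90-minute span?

Over the interval, μ = 4 × 1.5 = 6 (a 90-minute span = 1.5 hours).
P(5 ≤ N ≤ 7) = Σ_{j=5}^{7} e^(−6) · 6^j/j! ≈ 0.4589.

0.4589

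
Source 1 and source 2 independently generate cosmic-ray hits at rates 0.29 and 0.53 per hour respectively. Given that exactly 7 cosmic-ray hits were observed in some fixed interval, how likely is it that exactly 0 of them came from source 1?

Given the total, each event is independently from source 1 with probability p = λ_1/(λ_1+λ_2) = 0.29/0.82 ≈ 0.3537.
So K ~ Binomial(7, 0.29/0.82): P(K = 0) = C(7,0) · (0.29/0.82)^0 · (0.53/0.82)^7 ≈ 0.0471.

0.0471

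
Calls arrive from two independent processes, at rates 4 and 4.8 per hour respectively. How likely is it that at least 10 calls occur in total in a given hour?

0.3863

Independent Poisson processes superpose: combined rate λ = 4 + 4.8 = 8.8 per hour.
So μ = 8.8.
P(N ≥ 10) = 1 − P(N ≤ 9) ≈ 0.3863.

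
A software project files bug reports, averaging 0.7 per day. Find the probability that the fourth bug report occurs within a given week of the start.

Over the interval, μ = 0.7 × 7 = 4.9 (a week = 7 days).
The fourth arrival falls in the interval iff at least 4 events occur there: P(S_4 ≤ t) = P(N ≥ 4) = 1 − P(N ≤ 3) ≈ 0.7207.

0.7207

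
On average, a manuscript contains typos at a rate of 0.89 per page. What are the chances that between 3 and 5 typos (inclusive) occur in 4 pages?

0.5397

Over the interval, μ = 0.89 × 4 = 3.56 (4 pages).
P(3 ≤ N ≤ 5) = Σ_{j=3}^{5} e^(−3.56) · 3.56^j/j! ≈ 0.5397.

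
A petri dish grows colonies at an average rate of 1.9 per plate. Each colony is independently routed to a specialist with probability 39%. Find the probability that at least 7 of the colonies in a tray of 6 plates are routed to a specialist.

Thinning: the colonies that are routed to a specialist themselves form a Poisson process with rate 0.39 × 1.9 = 0.741 per plate.
Over the interval, μ = 0.741 × 6 = 4.446 (a tray of 6 plates = 6 plates).
P(N ≥ 7) = 1 − P(N ≤ 6) ≈ 0.1621.

0.1621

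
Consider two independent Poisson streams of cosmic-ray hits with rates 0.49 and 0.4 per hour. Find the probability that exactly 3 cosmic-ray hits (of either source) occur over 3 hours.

0.2197

Independent Poisson processes superpose: combined rate λ = 0.49 + 0.4 = 0.89 per hour.
Over the interval, μ = 0.89 × 3 = 2.67 (3 hours).
P(N = 3) = e^(−2.67) · 2.67^3/3! ≈ 0.2197.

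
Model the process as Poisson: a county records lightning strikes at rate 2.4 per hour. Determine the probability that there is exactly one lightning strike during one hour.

With mean μ = 2.4 per hour,
P(N = 1) = e^(−μ) μ^1/1! = e^(−2.4) · 2.4^1/1 ≈ 0.2177.

0.2177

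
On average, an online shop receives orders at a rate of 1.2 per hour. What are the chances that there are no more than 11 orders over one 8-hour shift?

0.7412

Over the interval, μ = 1.2 × 8 = 9.6 (an 8-hour shift = 8 hours).
P(N ≤ 11) = Σ_{j=0}^{11} e^(−μ) μ^j/j! ≈ 0.7412.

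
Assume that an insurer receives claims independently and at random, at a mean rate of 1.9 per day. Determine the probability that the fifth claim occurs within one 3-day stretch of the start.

0.6728

Over the interval, μ = 1.9 × 3 = 5.7 (a 3-day stretch = 3 days).
The fifth arrival falls in the interval iff at least 5 events occur there: P(S_5 ≤ t) = P(N ≥ 5) = 1 − P(N ≤ 4) ≈ 0.6728.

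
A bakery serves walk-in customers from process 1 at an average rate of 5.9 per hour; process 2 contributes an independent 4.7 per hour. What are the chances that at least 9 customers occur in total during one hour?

0.7306

Independent Poisson processes superpose: combined rate λ = 5.9 + 4.7 = 10.6 per hour.
So μ = 10.6.
P(N ≥ 9) = 1 − P(N ≤ 8) ≈ 0.7306.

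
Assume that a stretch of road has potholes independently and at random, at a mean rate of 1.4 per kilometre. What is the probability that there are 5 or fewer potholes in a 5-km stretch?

0.3007

Over the interval, μ = 1.4 × 5 = 7 (a 5-km stretch = 5 kilometres).
P(N ≤ 5) = Σ_{j=0}^{5} e^(−μ) μ^j/j! ≈ 0.3007.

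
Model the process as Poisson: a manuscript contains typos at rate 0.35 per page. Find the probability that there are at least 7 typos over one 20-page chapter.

Over the interval, μ = 0.35 × 20 = 7 (a 20-page chapter = 20 pages).
P(N ≥ 7) = 1 − P(N ≤ 6) = 1 − Σ_{j=0}^{6} e^(−μ) μ^j/j! ≈ 0.5503.

0.5503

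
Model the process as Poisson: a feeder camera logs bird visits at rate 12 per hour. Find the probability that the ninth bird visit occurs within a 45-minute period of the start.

Over the interval, μ = 12 × 0.75 = 9 (a 45-minute period = 0.75 hours).
The ninth arrival falls in the interval iff at least 9 events occur there: P(S_9 ≤ t) = P(N ≥ 9) = 1 − P(N ≤ 8) ≈ 0.5443.

0.5443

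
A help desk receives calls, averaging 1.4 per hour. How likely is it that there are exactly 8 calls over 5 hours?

Over the interval, μ = 1.4 × 5 = 7 (5 hours).
P(N = 8) = e^(−μ) μ^8/8! = e^(−7) · 7^8/40320 ≈ 0.1304.

0.1304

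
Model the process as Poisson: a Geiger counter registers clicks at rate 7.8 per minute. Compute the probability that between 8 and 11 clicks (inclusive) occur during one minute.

With mean μ = 7.8 per minute,
P(8 ≤ N ≤ 11) = Σ_{j=8}^{11} e^(−7.8) · 7.8^j/j! ≈ 0.4208.

0.4208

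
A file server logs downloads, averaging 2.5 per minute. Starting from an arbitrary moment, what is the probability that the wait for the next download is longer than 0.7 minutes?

0.1738

The wait for the next event is exponential with rate λ = 2.5 per minute.
P(T > 0.7) = e^(−λt) = e^(−2.5 × 0.7) = e^(−1.75) ≈ 0.1738.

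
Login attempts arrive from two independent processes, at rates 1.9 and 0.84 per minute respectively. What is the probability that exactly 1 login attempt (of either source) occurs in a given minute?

Independent Poisson processes superpose: combined rate λ = 1.9 + 0.84 = 2.74 per minute.
So μ = 2.74.
P(N = 1) = e^(−2.74) · 2.74^1/1! ≈ 0.1769.

0.1769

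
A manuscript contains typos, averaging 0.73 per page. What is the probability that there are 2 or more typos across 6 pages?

Over the interval, μ = 0.73 × 6 = 4.38 (6 pages).
P(N ≥ 2) = 1 − P(N ≤ 1) = 1 − Σ_{j=0}^{1} e^(−μ) μ^j/j! ≈ 0.9326.

0.9326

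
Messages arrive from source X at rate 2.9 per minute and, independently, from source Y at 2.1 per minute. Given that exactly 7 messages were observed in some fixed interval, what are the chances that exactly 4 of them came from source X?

Given the total, each event is independently from source X with probability p = λ_X/(λ_X+λ_Y) = 2.9/5 = 0.5800.
So K ~ Binomial(7, 2.9/5): P(K = 4) = C(7,4) · (2.9/5)^4 · (2.1/5)^3 ≈ 0.2934.

0.2934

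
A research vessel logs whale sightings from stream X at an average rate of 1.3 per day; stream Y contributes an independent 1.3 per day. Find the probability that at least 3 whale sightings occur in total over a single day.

Independent Poisson processes superpose: combined rate λ = 1.3 + 1.3 = 2.6 per day.
So μ = 2.6.
P(N ≥ 3) = 1 − P(N ≤ 2) ≈ 0.4816.

0.4816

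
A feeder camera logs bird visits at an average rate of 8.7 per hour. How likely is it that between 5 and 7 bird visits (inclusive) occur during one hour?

With mean μ = 8.7 per hour,
P(5 ≤ N ≤ 7) = Σ_{j=5}^{7} e^(−8.7) · 8.7^j/j! ≈ 0.2942.

0.2942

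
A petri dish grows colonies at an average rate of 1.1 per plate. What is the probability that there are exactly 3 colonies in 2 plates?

0.1966

Over the interval, μ = 1.1 × 2 = 2.2 (2 plates).
P(N = 3) = e^(−μ) μ^3/3! = e^(−2.2) · 2.2^3/6 ≈ 0.1966.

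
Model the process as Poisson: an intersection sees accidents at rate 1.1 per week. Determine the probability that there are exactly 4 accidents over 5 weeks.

0.1558

Over the interval, μ = 1.1 × 5 = 5.5 (5 weeks).
P(N = 4) = e^(−μ) μ^4/4! = e^(−5.5) · 5.5^4/24 ≈ 0.1558.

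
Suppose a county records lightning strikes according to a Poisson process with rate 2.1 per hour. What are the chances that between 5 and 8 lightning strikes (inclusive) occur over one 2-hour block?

Over the interval, μ = 2.1 × 2 = 4.2 (a 2-hour block = 2 hours).
P(5 ≤ N ≤ 8) = Σ_{j=5}^{8} e^(−4.2) · 4.2^j/j! ≈ 0.3822.

0.3822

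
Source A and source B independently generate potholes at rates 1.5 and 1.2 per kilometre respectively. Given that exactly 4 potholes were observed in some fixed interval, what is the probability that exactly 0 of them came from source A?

0.0390

Given the total, each event is independently from source A with probability p = λ_A/(λ_A+λ_B) = 1.5/2.7 ≈ 0.5556.
So K ~ Binomial(4, 1.5/2.7): P(K = 0) = C(4,0) · (1.5/2.7)^0 · (1.2/2.7)^4 ≈ 0.0390.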